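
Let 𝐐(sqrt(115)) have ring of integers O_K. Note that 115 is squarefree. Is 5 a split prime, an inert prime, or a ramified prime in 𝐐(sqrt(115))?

Since 115 ≢ 1 mod 4, the ring of integers is ℤ[√115] with discriminant 4·115 = 460.
disc(K) = 460 = 5·92, so p = 5 is ramified.

5 is ramified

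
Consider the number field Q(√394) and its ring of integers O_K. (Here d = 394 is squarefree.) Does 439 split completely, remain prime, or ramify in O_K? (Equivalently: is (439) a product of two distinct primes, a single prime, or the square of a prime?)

394 mod 4 = 2, hence disc K = 4·394 = 1576 and O_K = ℤ[√394].
disc(K) = 1576 is not divisible by 439; 439 is unramified.
Euler's criterion: 394^219 mod 439 = 438. Thus (394|439) = -1.
(394/439) = -1, so 439 is inert.

inert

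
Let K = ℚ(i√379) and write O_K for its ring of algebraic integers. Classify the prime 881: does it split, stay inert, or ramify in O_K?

Since -379 ≡ 1 mod 4, the ring of integers is ℤ[(1+√-379)/2] with discriminant -379.
Since gcd(881, -379) = 1 the prime 881 does not ramify.
(-379/881) = 502^440 mod 881 = 880, giving Legendre symbol -1.
Legendre symbol -1 ⇒ 881 is inert.

inert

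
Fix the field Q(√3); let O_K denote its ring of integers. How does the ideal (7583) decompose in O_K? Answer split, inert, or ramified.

split

Since 3 ≢ 1 mod 4, the ring of integers is ℤ[√3] with discriminant 4·3 = 12.
disc(K) = 12 is not divisible by 7583; 7583 is unramified.
(3/7583) = 3^3791 mod 7583 = 1, giving Legendre symbol 1.
Legendre symbol 1 ⇒ 7583 is split.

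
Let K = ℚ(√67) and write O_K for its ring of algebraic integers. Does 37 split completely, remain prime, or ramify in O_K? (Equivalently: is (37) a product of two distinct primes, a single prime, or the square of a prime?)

d = 67 ≡ 3 (mod 4), so O_K = ℤ[√67] and disc(K) = 4d = 268.
37 ∤ 268, so 37 is unramified.
(67/37) = 30^18 mod 37 = 1, giving Legendre symbol 1.
Legendre symbol 1 ⇒ 37 is split.

splits completely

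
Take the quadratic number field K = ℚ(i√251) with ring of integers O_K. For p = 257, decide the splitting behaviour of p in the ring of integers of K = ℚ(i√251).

d = -251 ≡ 1 (mod 4), so O_K = ℤ[(1+√-251)/2] and disc(K) = d = -251.
257 ∤ -251, so 257 is unramified.
Euler's criterion: (-251)^128 mod 257 = 256. Thus (-251|257) = -1.
d is a non-residue mod p, hence 257 remains inert in O_K.

inert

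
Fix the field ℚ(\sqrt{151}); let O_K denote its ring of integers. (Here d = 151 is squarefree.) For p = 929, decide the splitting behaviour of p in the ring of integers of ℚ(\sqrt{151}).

remains prime (inert)

d = 151 ≡ 3 (mod 4), so O_K = ℤ[√151] and disc(K) = 4d = 604.
Since gcd(929, 604) = 1 the prime 929 does not ramify.
Euler's criterion: 151^464 mod 929 = 928. Thus (151|929) = -1.
Legendre symbol -1 ⇒ 929 is inert.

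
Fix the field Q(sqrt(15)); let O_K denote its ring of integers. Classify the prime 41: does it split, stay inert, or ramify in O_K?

inert — (41) stays prime in O_K

Since 15 ≢ 1 mod 4, the ring of integers is ℤ[√15] with discriminant 4·15 = 60.
disc(K) = 60 is not divisible by 41; 41 is unramified.
Legendre symbol by Euler's criterion: (15/41) ≡ 15^20 ≡ 40 (mod 41), i.e. (15/41) = -1.
Legendre symbol -1 ⇒ 41 is inert.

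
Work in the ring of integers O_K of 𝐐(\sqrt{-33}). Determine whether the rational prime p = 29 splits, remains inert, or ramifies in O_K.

Since -33 ≢ 1 mod 4, the ring of integers is ℤ[√-33] with discriminant 4·(-33) = -132.
Since gcd(29, -132) = 1 the prime 29 does not ramify.
Euler's criterion: (-33)^14 mod 29 = 1. Thus (-33|29) = 1.
d is a quadratic residue mod p, hence 29 splits in O_K.

split — (29) = 𝔭₁𝔭₂ with 𝔭₁ ≠ 𝔭₂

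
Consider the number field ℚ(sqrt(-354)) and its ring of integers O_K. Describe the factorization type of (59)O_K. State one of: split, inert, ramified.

ramifies in O_K

d = -354 ≡ 2 (mod 4), so O_K = ℤ[√-354] and disc(K) = 4d = -1416.
disc(K) = -1416 = 59·(-24), so p = 59 is ramified.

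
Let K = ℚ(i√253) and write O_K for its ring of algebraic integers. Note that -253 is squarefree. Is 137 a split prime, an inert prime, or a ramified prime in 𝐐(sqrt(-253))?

inert

-253 mod 4 = 3, hence disc K = 4·(-253) = -1012 and O_K = ℤ[√-253].
disc(K) = -1012 is not divisible by 137; 137 is unramified.
(-253/137) = 21^68 mod 137 = 136, giving Legendre symbol -1.
Legendre symbol -1 ⇒ 137 is inert.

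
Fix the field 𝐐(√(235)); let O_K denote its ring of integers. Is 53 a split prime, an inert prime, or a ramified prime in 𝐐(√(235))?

235 mod 4 = 3, hence disc K = 4·235 = 940 and O_K = ℤ[√235].
53 ∤ 940, so 53 is unramified.
(235/53) = 23^26 mod 53 = 52, giving Legendre symbol -1.
d is a non-residue mod p, hence 53 remains inert in O_K.

p is inert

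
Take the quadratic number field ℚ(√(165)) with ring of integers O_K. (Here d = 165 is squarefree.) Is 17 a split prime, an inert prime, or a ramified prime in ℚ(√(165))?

Since 165 ≡ 1 mod 4, the ring of integers is ℤ[(1+√165)/2] with discriminant 165.
Since gcd(17, 165) = 1 the prime 17 does not ramify.
(165/17) = 12^8 mod 17 = 16, giving Legendre symbol -1.
Legendre symbol -1 ⇒ 17 is inert.

remains prime (inert)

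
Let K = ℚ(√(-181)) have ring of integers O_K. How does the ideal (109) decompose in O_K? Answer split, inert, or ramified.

inert — (109) stays prime in O_K

-181 mod 4 = 3, hence disc K = 4·(-181) = -724 and O_K = ℤ[√-181].
Since gcd(109, -724) = 1 the prime 109 does not ramify.
Compute (-181/109) via Euler: 37^((109-1)/2) mod 109 = 108, so (-181/109) = -1.
d is a non-residue mod p, hence 109 remains inert in O_K.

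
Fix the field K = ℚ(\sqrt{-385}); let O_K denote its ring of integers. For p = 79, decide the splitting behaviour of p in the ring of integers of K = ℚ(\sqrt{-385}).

d = -385 ≡ 3 (mod 4), so O_K = ℤ[√-385] and disc(K) = 4d = -1540.
79 ∤ -1540, so 79 is unramified.
Legendre symbol by Euler's criterion: (-385/79) ≡ (-385)^39 ≡ 1 (mod 79), i.e. (-385/79) = 1.
(-385/79) = 1, so 79 splits.

splits completely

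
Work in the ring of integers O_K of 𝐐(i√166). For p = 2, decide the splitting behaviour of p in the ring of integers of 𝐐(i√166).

Since -166 ≢ 1 mod 4, the ring of integers is ℤ[√-166] with discriminant 4·(-166) = -664.
2 divides disc(K) = -664, so 2 ramifies.

p ramifies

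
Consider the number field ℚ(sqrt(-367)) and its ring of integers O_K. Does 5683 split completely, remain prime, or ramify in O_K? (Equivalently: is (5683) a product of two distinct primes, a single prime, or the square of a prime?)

d = -367 ≡ 1 (mod 4), so O_K = ℤ[(1+√-367)/2] and disc(K) = d = -367.
Since gcd(5683, -367) = 1 the prime 5683 does not ramify.
(-367/5683) = 5316^2841 mod 5683 = 1, giving Legendre symbol 1.
(-367/5683) = 1, so 5683 splits.

5683 splits in O_K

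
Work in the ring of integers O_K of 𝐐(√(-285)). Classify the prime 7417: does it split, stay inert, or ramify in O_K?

7417 remains inert

-285 mod 4 = 3, hence disc K = 4·(-285) = -1140 and O_K = ℤ[√-285].
disc(K) = -1140 is not divisible by 7417; 7417 is unramified.
Compute (-285/7417) via Euler: 7132^((7417-1)/2) mod 7417 = 7416, so (-285/7417) = -1.
(-285/7417) = -1, so 7417 is inert.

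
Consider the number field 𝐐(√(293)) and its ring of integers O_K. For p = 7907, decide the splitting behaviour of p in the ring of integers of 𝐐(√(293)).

p splits

Since 293 ≡ 1 mod 4, the ring of integers is ℤ[(1+√293)/2] with discriminant 293.
Since gcd(7907, 293) = 1 the prime 7907 does not ramify.
Euler's criterion: 293^3953 mod 7907 = 1. Thus (293|7907) = 1.
(293/7907) = 1, so 7907 splits.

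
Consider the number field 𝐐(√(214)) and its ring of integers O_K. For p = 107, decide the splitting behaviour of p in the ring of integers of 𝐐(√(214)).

Since 214 ≢ 1 mod 4, the ring of integers is ℤ[√214] with discriminant 4·214 = 856.
disc(K) = 856 = 107·8, so p = 107 is ramified.

107 is ramified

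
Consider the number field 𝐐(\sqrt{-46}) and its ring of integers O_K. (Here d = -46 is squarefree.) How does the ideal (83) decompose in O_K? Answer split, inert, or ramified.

split — (83) = 𝔭₁𝔭₂ with 𝔭₁ ≠ 𝔭₂

Since -46 ≢ 1 mod 4, the ring of integers is ℤ[√-46] with discriminant 4·(-46) = -184.
disc(K) = -184 is not divisible by 83; 83 is unramified.
Legendre symbol by Euler's criterion: (-46/83) ≡ (-46)^41 ≡ 1 (mod 83), i.e. (-46/83) = 1.
d is a quadratic residue mod p, hence 83 splits in O_K.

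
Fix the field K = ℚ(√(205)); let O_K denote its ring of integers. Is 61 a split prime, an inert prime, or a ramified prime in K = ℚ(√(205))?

61 splits in O_K

205 mod 4 = 1, hence disc K = 205 and O_K = ℤ[(1+√205)/2].
disc(K) = 205 is not divisible by 61; 61 is unramified.
Legendre symbol by Euler's criterion: (205/61) ≡ 205^30 ≡ 1 (mod 61), i.e. (205/61) = 1.
(205/61) = 1, so 61 splits.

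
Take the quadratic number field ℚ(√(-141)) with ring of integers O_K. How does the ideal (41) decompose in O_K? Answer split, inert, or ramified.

split — (41) = 𝔭₁𝔭₂ with 𝔭₁ ≠ 𝔭₂

Since -141 ≢ 1 mod 4, the ring of integers is ℤ[√-141] with discriminant 4·(-141) = -564.
Since gcd(41, -564) = 1 the prime 41 does not ramify.
Compute (-141/41) via Euler: 23^((41-1)/2) mod 41 = 1, so (-141/41) = 1.
Legendre symbol 1 ⇒ 41 is split.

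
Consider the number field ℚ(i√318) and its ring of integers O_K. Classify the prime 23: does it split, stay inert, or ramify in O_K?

split

d = -318 ≡ 2 (mod 4), so O_K = ℤ[√-318] and disc(K) = 4d = -1272.
Since gcd(23, -1272) = 1 the prime 23 does not ramify.
Legendre symbol by Euler's criterion: (-318/23) ≡ (-318)^11 ≡ 1 (mod 23), i.e. (-318/23) = 1.
d is a quadratic residue mod p, hence 23 splits in O_K.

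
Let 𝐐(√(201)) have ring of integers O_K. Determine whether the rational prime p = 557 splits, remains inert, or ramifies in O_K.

remains prime (inert)

201 mod 4 = 1, hence disc K = 201 and O_K = ℤ[(1+√201)/2].
557 ∤ 201, so 557 is unramified.
Euler's criterion: 201^278 mod 557 = 556. Thus (201|557) = -1.
(201/557) = -1, so 557 is inert.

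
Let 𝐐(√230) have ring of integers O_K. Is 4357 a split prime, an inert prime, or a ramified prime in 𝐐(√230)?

d = 230 ≡ 2 (mod 4), so O_K = ℤ[√230] and disc(K) = 4d = 920.
disc(K) = 920 is not divisible by 4357; 4357 is unramified.
Legendre symbol by Euler's criterion: (230/4357) ≡ 230^2178 ≡ 4356 (mod 4357), i.e. (230/4357) = -1.
Legendre symbol -1 ⇒ 4357 is inert.

remains prime (inert)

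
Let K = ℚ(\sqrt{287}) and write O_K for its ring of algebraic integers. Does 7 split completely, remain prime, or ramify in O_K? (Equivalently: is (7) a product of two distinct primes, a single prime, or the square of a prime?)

ramified

Since 287 ≢ 1 mod 4, the ring of integers is ℤ[√287] with discriminant 4·287 = 1148.
7 divides disc(K) = 1148, so 7 ramifies.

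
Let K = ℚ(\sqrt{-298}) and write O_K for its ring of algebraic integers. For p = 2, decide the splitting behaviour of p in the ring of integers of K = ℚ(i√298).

d = -298 ≡ 2 (mod 4), so O_K = ℤ[√-298] and disc(K) = 4d = -1192.
disc(K) = -1192 = 2·(-596), so p = 2 is ramified.

ramified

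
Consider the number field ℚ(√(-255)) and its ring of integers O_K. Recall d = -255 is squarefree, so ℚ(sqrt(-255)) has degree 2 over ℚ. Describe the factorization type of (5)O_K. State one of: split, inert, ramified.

d = -255 ≡ 1 (mod 4), so O_K = ℤ[(1+√-255)/2] and disc(K) = d = -255.
5 divides disc(K) = -255, so 5 ramifies.

5 is ramified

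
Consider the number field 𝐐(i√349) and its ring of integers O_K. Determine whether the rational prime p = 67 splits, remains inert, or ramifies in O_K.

d = -349 ≡ 3 (mod 4), so O_K = ℤ[√-349] and disc(K) = 4d = -1396.
disc(K) = -1396 is not divisible by 67; 67 is unramified.
Legendre symbol by Euler's criterion: (-349/67) ≡ (-349)^33 ≡ 66 (mod 67), i.e. (-349/67) = -1.
Legendre symbol -1 ⇒ 67 is inert.

remains prime (inert)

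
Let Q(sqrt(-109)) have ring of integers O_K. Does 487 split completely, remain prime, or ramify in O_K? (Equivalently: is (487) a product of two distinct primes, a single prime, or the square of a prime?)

Since -109 ≢ 1 mod 4, the ring of integers is ℤ[√-109] with discriminant 4·(-109) = -436.
487 ∤ -436, so 487 is unramified.
Compute (-109/487) via Euler: 378^((487-1)/2) mod 487 = 1, so (-109/487) = 1.
d is a quadratic residue mod p, hence 487 splits in O_K.

p splits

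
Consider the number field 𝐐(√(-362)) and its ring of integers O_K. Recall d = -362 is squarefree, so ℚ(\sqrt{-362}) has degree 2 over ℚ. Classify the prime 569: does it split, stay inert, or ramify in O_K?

-362 mod 4 = 2, hence disc K = 4·(-362) = -1448 and O_K = ℤ[√-362].
Since gcd(569, -1448) = 1 the prime 569 does not ramify.
(-362/569) = 207^284 mod 569 = 568, giving Legendre symbol -1.
d is a non-residue mod p, hence 569 remains inert in O_K.

569 remains inert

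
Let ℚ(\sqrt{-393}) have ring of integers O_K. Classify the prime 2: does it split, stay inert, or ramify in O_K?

-393 mod 4 = 3, hence disc K = 4·(-393) = -1572 and O_K = ℤ[√-393].
2 divides disc(K) = -1572, so 2 ramifies.

ramifies in O_K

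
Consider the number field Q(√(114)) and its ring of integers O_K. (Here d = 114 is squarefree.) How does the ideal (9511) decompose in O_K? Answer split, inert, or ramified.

split — (9511) = 𝔭₁𝔭₂ with 𝔭₁ ≠ 𝔭₂

114 mod 4 = 2, hence disc K = 4·114 = 456 and O_K = ℤ[√114].
9511 ∤ 456, so 9511 is unramified.
Compute (114/9511) via Euler: 114^((9511-1)/2) mod 9511 = 1, so (114/9511) = 1.
d is a quadratic residue mod p, hence 9511 splits in O_K.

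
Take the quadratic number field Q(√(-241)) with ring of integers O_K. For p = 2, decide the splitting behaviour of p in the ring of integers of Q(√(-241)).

2 is ramified

-241 mod 4 = 3, hence disc K = 4·(-241) = -964 and O_K = ℤ[√-241].
Ramification test: 2 | -964. The prime 2 ramifies in K.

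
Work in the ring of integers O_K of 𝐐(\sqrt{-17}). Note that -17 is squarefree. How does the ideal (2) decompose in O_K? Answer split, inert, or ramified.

2 is ramified

Since -17 ≢ 1 mod 4, the ring of integers is ℤ[√-17] with discriminant 4·(-17) = -68.
disc(K) = -68 = 2·(-34), so p = 2 is ramified.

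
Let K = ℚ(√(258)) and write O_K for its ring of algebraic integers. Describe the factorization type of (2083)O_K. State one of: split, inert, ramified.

p splits

Since 258 ≢ 1 mod 4, the ring of integers is ℤ[√258] with discriminant 4·258 = 1032.
disc(K) = 1032 is not divisible by 2083; 2083 is unramified.
(258/2083) = 258^1041 mod 2083 = 1, giving Legendre symbol 1.
(258/2083) = 1, so 2083 splits.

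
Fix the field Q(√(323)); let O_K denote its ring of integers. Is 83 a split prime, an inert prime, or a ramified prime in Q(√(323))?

83 remains inert

323 mod 4 = 3, hence disc K = 4·323 = 1292 and O_K = ℤ[√323].
Since gcd(83, 1292) = 1 the prime 83 does not ramify.
Legendre symbol by Euler's criterion: (323/83) ≡ 323^41 ≡ 82 (mod 83), i.e. (323/83) = -1.
d is a non-residue mod p, hence 83 remains inert in O_K.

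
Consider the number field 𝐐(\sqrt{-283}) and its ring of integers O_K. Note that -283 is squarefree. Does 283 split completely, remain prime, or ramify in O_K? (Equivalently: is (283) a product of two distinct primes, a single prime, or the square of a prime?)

p ramifies

d = -283 ≡ 1 (mod 4), so O_K = ℤ[(1+√-283)/2] and disc(K) = d = -283.
disc(K) = -283 = 283·(-1), so p = 283 is ramified.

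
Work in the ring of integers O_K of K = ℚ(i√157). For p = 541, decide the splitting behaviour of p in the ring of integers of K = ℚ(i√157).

-157 mod 4 = 3, hence disc K = 4·(-157) = -628 and O_K = ℤ[√-157].
disc(K) = -628 is not divisible by 541; 541 is unramified.
Euler's criterion: (-157)^270 mod 541 = 540. Thus (-157|541) = -1.
Legendre symbol -1 ⇒ 541 is inert.

p is inert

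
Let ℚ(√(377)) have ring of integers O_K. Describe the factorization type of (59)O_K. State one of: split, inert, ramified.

d = 377 ≡ 1 (mod 4), so O_K = ℤ[(1+√377)/2] and disc(K) = d = 377.
disc(K) = 377 is not divisible by 59; 59 is unramified.
Compute (377/59) via Euler: 23^((59-1)/2) mod 59 = 58, so (377/59) = -1.
(377/59) = -1, so 59 is inert.

p is inert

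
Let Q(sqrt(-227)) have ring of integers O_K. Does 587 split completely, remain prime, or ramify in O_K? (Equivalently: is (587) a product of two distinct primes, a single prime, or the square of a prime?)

p splits

-227 mod 4 = 1, hence disc K = -227 and O_K = ℤ[(1+√-227)/2].
disc(K) = -227 is not divisible by 587; 587 is unramified.
(-227/587) = 360^293 mod 587 = 1, giving Legendre symbol 1.
d is a quadratic residue mod p, hence 587 splits in O_K.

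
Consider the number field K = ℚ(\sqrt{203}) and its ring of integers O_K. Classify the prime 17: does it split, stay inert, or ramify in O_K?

d = 203 ≡ 3 (mod 4), so O_K = ℤ[√203] and disc(K) = 4d = 812.
17 ∤ 812, so 17 is unramified.
Compute (203/17) via Euler: 16^((17-1)/2) mod 17 = 1, so (203/17) = 1.
d is a quadratic residue mod p, hence 17 splits in O_K.

split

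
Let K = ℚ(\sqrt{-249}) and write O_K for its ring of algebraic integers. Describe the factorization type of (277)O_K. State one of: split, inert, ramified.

277 splits in O_K

d = -249 ≡ 3 (mod 4), so O_K = ℤ[√-249] and disc(K) = 4d = -996.
Since gcd(277, -996) = 1 the prime 277 does not ramify.
(-249/277) = 28^138 mod 277 = 1, giving Legendre symbol 1.
(-249/277) = 1, so 277 splits.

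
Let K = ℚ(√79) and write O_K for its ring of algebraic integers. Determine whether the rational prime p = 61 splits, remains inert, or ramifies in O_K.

p is inert

d = 79 ≡ 3 (mod 4), so O_K = ℤ[√79] and disc(K) = 4d = 316.
Since gcd(61, 316) = 1 the prime 61 does not ramify.
(79/61) = 18^30 mod 61 = 60, giving Legendre symbol -1.
Legendre symbol -1 ⇒ 61 is inert.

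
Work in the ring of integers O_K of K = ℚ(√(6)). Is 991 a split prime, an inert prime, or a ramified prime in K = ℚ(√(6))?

p is inert

Since 6 ≢ 1 mod 4, the ring of integers is ℤ[√6] with discriminant 4·6 = 24.
disc(K) = 24 is not divisible by 991; 991 is unramified.
Compute (6/991) via Euler: 6^((991-1)/2) mod 991 = 990, so (6/991) = -1.
d is a non-residue mod p, hence 991 remains inert in O_K.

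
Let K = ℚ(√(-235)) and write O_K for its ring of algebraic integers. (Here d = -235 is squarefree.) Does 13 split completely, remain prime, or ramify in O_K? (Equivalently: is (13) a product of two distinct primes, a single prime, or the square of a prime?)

d = -235 ≡ 1 (mod 4), so O_K = ℤ[(1+√-235)/2] and disc(K) = d = -235.
13 ∤ -235, so 13 is unramified.
(-235/13) = 12^6 mod 13 = 1, giving Legendre symbol 1.
(-235/13) = 1, so 13 splits.

split — (13) = 𝔭₁𝔭₂ with 𝔭₁ ≠ 𝔭₂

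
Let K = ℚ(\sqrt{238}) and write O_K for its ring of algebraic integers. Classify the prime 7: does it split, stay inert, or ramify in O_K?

ramified

d = 238 ≡ 2 (mod 4), so O_K = ℤ[√238] and disc(K) = 4d = 952.
Ramification test: 7 | 952. The prime 7 ramifies in K.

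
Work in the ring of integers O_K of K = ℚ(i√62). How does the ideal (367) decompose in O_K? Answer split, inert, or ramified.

-62 mod 4 = 2, hence disc K = 4·(-62) = -248 and O_K = ℤ[√-62].
367 ∤ -248, so 367 is unramified.
(-62/367) = 305^183 mod 367 = 366, giving Legendre symbol -1.
(-62/367) = -1, so 367 is inert.

inert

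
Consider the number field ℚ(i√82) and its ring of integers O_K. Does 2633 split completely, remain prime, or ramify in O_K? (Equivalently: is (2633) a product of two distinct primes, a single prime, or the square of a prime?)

split — (2633) = 𝔭₁𝔭₂ with 𝔭₁ ≠ 𝔭₂

Since -82 ≢ 1 mod 4, the ring of integers is ℤ[√-82] with discriminant 4·(-82) = -328.
Since gcd(2633, -328) = 1 the prime 2633 does not ramify.
Euler's criterion: (-82)^1316 mod 2633 = 1. Thus (-82|2633) = 1.
Legendre symbol 1 ⇒ 2633 is split.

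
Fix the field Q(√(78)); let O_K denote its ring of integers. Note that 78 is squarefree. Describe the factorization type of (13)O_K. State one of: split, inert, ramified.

Since 78 ≢ 1 mod 4, the ring of integers is ℤ[√78] with discriminant 4·78 = 312.
13 divides disc(K) = 312, so 13 ramifies.

ramified — (13) = 𝔭²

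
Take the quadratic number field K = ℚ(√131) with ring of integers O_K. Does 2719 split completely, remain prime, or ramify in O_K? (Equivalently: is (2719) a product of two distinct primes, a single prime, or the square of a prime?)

inert — (2719) stays prime in O_K

Since 131 ≢ 1 mod 4, the ring of integers is ℤ[√131] with discriminant 4·131 = 524.
2719 ∤ 524, so 2719 is unramified.
Euler's criterion: 131^1359 mod 2719 = 2718. Thus (131|2719) = -1.
d is a non-residue mod p, hence 2719 remains inert in O_K.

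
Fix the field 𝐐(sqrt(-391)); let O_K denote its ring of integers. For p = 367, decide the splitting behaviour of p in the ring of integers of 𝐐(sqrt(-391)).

d = -391 ≡ 1 (mod 4), so O_K = ℤ[(1+√-391)/2] and disc(K) = d = -391.
367 ∤ -391, so 367 is unramified.
Legendre symbol by Euler's criterion: (-391/367) ≡ (-391)^183 ≡ 1 (mod 367), i.e. (-391/367) = 1.
(-391/367) = 1, so 367 splits.

splits completely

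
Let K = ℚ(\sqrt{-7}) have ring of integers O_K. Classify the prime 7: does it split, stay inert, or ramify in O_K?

d = -7 ≡ 1 (mod 4), so O_K = ℤ[(1+√-7)/2] and disc(K) = d = -7.
Ramification test: 7 | -7. The prime 7 ramifies in K.

7 is ramified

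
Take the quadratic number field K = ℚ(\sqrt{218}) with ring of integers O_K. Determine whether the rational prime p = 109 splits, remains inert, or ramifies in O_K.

218 mod 4 = 2, hence disc K = 4·218 = 872 and O_K = ℤ[√218].
disc(K) = 872 = 109·8, so p = 109 is ramified.

ramified — (109) = 𝔭²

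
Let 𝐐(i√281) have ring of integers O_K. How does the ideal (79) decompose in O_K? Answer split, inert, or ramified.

Since -281 ≢ 1 mod 4, the ring of integers is ℤ[√-281] with discriminant 4·(-281) = -1124.
disc(K) = -1124 is not divisible by 79; 79 is unramified.
(-281/79) = 35^39 mod 79 = 78, giving Legendre symbol -1.
Legendre symbol -1 ⇒ 79 is inert.

inert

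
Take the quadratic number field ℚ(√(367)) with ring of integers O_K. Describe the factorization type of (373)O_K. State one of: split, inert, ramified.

Since 367 ≢ 1 mod 4, the ring of integers is ℤ[√367] with discriminant 4·367 = 1468.
Since gcd(373, 1468) = 1 the prime 373 does not ramify.
Euler's criterion: 367^186 mod 373 = 372. Thus (367|373) = -1.
(367/373) = -1, so 373 is inert.

373 remains inert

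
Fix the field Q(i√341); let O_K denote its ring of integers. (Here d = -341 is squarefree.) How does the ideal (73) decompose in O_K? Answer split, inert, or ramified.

-341 mod 4 = 3, hence disc K = 4·(-341) = -1364 and O_K = ℤ[√-341].
Since gcd(73, -1364) = 1 the prime 73 does not ramify.
Legendre symbol by Euler's criterion: (-341/73) ≡ (-341)^36 ≡ 1 (mod 73), i.e. (-341/73) = 1.
d is a quadratic residue mod p, hence 73 splits in O_K.

split — (73) = 𝔭₁𝔭₂ with 𝔭₁ ≠ 𝔭₂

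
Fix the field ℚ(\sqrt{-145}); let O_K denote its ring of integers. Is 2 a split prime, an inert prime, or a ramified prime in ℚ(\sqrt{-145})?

ramified

d = -145 ≡ 3 (mod 4), so O_K = ℤ[√-145] and disc(K) = 4d = -580.
2 divides disc(K) = -580, so 2 ramifies.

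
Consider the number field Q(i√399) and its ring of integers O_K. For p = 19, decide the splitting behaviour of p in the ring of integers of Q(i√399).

ramified — (19) = 𝔭²

-399 mod 4 = 1, hence disc K = -399 and O_K = ℤ[(1+√-399)/2].
disc(K) = -399 = 19·(-21), so p = 19 is ramified.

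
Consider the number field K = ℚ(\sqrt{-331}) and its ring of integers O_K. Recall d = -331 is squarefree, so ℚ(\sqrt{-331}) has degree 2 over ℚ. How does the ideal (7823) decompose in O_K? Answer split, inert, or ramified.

inert — (7823) stays prime in O_K

d = -331 ≡ 1 (mod 4), so O_K = ℤ[(1+√-331)/2] and disc(K) = d = -331.
7823 ∤ -331, so 7823 is unramified.
Compute (-331/7823) via Euler: 7492^((7823-1)/2) mod 7823 = 7822, so (-331/7823) = -1.
Legendre symbol -1 ⇒ 7823 is inert.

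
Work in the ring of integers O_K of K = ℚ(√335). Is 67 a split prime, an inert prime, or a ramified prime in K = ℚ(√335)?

ramifies in O_K

Since 335 ≢ 1 mod 4, the ring of integers is ℤ[√335] with discriminant 4·335 = 1340.
Ramification test: 67 | 1340. The prime 67 ramifies in K.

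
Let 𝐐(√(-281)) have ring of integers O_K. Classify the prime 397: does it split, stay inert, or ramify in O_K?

-281 mod 4 = 3, hence disc K = 4·(-281) = -1124 and O_K = ℤ[√-281].
397 ∤ -1124, so 397 is unramified.
Compute (-281/397) via Euler: 116^((397-1)/2) mod 397 = 1, so (-281/397) = 1.
d is a quadratic residue mod p, hence 397 splits in O_K.

splits completely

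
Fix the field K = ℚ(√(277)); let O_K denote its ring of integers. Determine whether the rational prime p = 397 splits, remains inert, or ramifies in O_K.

splits completely

d = 277 ≡ 1 (mod 4), so O_K = ℤ[(1+√277)/2] and disc(K) = d = 277.
disc(K) = 277 is not divisible by 397; 397 is unramified.
Compute (277/397) via Euler: 277^((397-1)/2) mod 397 = 1, so (277/397) = 1.
Legendre symbol 1 ⇒ 397 is split.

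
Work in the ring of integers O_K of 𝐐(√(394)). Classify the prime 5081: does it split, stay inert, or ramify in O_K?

5081 splits in O_K

d = 394 ≡ 2 (mod 4), so O_K = ℤ[√394] and disc(K) = 4d = 1576.
disc(K) = 1576 is not divisible by 5081; 5081 is unramified.
Legendre symbol by Euler's criterion: (394/5081) ≡ 394^2540 ≡ 1 (mod 5081), i.e. (394/5081) = 1.
d is a quadratic residue mod p, hence 5081 splits in O_K.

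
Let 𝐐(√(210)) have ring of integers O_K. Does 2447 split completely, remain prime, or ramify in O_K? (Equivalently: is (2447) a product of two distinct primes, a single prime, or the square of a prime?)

p splits

Since 210 ≢ 1 mod 4, the ring of integers is ℤ[√210] with discriminant 4·210 = 840.
Since gcd(2447, 840) = 1 the prime 2447 does not ramify.
Legendre symbol by Euler's criterion: (210/2447) ≡ 210^1223 ≡ 1 (mod 2447), i.e. (210/2447) = 1.
d is a quadratic residue mod p, hence 2447 splits in O_K.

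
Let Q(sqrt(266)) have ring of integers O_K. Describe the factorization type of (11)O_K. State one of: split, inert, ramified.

266 mod 4 = 2, hence disc K = 4·266 = 1064 and O_K = ℤ[√266].
Since gcd(11, 1064) = 1 the prime 11 does not ramify.
Euler's criterion: 266^5 mod 11 = 10. Thus (266|11) = -1.
d is a non-residue mod p, hence 11 remains inert in O_K.

p is inert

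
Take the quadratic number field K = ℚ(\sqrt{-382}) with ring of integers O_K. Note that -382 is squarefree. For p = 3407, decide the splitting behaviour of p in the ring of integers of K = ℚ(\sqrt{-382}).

splits completely

d = -382 ≡ 2 (mod 4), so O_K = ℤ[√-382] and disc(K) = 4d = -1528.
disc(K) = -1528 is not divisible by 3407; 3407 is unramified.
Euler's criterion: (-382)^1703 mod 3407 = 1. Thus (-382|3407) = 1.
d is a quadratic residue mod p, hence 3407 splits in O_K.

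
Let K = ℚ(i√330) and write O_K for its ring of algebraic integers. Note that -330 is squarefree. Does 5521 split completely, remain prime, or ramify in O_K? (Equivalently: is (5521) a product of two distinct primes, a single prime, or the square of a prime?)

Since -330 ≢ 1 mod 4, the ring of integers is ℤ[√-330] with discriminant 4·(-330) = -1320.
Since gcd(5521, -1320) = 1 the prime 5521 does not ramify.
(-330/5521) = 5191^2760 mod 5521 = 5520, giving Legendre symbol -1.
(-330/5521) = -1, so 5521 is inert.

p is inert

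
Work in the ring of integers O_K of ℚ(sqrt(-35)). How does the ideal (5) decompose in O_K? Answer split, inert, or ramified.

Since -35 ≡ 1 mod 4, the ring of integers is ℤ[(1+√-35)/2] with discriminant -35.
Ramification test: 5 | -35. The prime 5 ramifies in K.

p ramifies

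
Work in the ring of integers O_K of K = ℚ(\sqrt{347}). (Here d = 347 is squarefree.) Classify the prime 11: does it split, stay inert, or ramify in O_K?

d = 347 ≡ 3 (mod 4), so O_K = ℤ[√347] and disc(K) = 4d = 1388.
11 ∤ 1388, so 11 is unramified.
Compute (347/11) via Euler: 6^((11-1)/2) mod 11 = 10, so (347/11) = -1.
Legendre symbol -1 ⇒ 11 is inert.

inert — (11) stays prime in O_K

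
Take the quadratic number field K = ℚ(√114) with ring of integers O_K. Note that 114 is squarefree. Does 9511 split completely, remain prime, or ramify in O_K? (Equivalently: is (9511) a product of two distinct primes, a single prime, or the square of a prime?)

split — (9511) = 𝔭₁𝔭₂ with 𝔭₁ ≠ 𝔭₂

114 mod 4 = 2, hence disc K = 4·114 = 456 and O_K = ℤ[√114].
9511 ∤ 456, so 9511 is unramified.
Euler's criterion: 114^4755 mod 9511 = 1. Thus (114|9511) = 1.
Legendre symbol 1 ⇒ 9511 is split.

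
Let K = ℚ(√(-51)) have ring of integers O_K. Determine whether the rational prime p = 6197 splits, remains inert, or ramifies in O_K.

-51 mod 4 = 1, hence disc K = -51 and O_K = ℤ[(1+√-51)/2].
disc(K) = -51 is not divisible by 6197; 6197 is unramified.
Legendre symbol by Euler's criterion: (-51/6197) ≡ (-51)^3098 ≡ 6196 (mod 6197), i.e. (-51/6197) = -1.
d is a non-residue mod p, hence 6197 remains inert in O_K.

6197 remains inert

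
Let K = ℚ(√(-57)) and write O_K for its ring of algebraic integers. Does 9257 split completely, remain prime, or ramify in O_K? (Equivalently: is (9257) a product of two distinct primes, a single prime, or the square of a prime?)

Since -57 ≢ 1 mod 4, the ring of integers is ℤ[√-57] with discriminant 4·(-57) = -228.
disc(K) = -228 is not divisible by 9257; 9257 is unramified.
Compute (-57/9257) via Euler: 9200^((9257-1)/2) mod 9257 = 9256, so (-57/9257) = -1.
Legendre symbol -1 ⇒ 9257 is inert.

9257 remains inert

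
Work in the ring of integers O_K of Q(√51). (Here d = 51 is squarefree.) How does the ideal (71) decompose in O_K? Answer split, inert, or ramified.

Since 51 ≢ 1 mod 4, the ring of integers is ℤ[√51] with discriminant 4·51 = 204.
Since gcd(71, 204) = 1 the prime 71 does not ramify.
(51/71) = 51^35 mod 71 = 70, giving Legendre symbol -1.
(51/71) = -1, so 71 is inert.

p is inert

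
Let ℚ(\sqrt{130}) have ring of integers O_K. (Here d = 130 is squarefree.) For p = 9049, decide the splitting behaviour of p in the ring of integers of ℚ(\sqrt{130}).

splits completely

130 mod 4 = 2, hence disc K = 4·130 = 520 and O_K = ℤ[√130].
Since gcd(9049, 520) = 1 the prime 9049 does not ramify.
Legendre symbol by Euler's criterion: (130/9049) ≡ 130^4524 ≡ 1 (mod 9049), i.e. (130/9049) = 1.
Legendre symbol 1 ⇒ 9049 is split.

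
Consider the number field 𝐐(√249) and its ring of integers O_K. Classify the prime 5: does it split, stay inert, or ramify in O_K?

Since 249 ≡ 1 mod 4, the ring of integers is ℤ[(1+√249)/2] with discriminant 249.
disc(K) = 249 is not divisible by 5; 5 is unramified.
Euler's criterion: 249^2 mod 5 = 1. Thus (249|5) = 1.
(249/5) = 1, so 5 splits.

split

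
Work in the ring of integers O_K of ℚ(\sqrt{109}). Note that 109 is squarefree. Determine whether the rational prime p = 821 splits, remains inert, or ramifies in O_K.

Since 109 ≡ 1 mod 4, the ring of integers is ℤ[(1+√109)/2] with discriminant 109.
821 ∤ 109, so 821 is unramified.
Legendre symbol by Euler's criterion: (109/821) ≡ 109^410 ≡ 820 (mod 821), i.e. (109/821) = -1.
Legendre symbol -1 ⇒ 821 is inert.

821 remains inert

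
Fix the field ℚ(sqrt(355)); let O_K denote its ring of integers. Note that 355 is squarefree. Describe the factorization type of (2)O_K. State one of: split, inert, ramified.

355 mod 4 = 3, hence disc K = 4·355 = 1420 and O_K = ℤ[√355].
2 divides disc(K) = 1420, so 2 ramifies.

2 is ramified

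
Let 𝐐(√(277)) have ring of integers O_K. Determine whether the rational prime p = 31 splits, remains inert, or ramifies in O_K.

Since 277 ≡ 1 mod 4, the ring of integers is ℤ[(1+√277)/2] with discriminant 277.
Since gcd(31, 277) = 1 the prime 31 does not ramify.
Euler's criterion: 277^15 mod 31 = 30. Thus (277|31) = -1.
Legendre symbol -1 ⇒ 31 is inert.

p is inert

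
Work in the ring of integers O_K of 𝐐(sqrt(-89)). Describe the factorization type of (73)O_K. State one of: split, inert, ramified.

-89 mod 4 = 3, hence disc K = 4·(-89) = -356 and O_K = ℤ[√-89].
73 ∤ -356, so 73 is unramified.
Euler's criterion: (-89)^36 mod 73 = 1. Thus (-89|73) = 1.
(-89/73) = 1, so 73 splits.

split — (73) = 𝔭₁𝔭₂ with 𝔭₁ ≠ 𝔭₂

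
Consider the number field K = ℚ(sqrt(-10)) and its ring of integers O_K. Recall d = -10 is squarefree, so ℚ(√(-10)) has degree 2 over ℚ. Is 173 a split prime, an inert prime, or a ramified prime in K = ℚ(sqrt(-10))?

d = -10 ≡ 2 (mod 4), so O_K = ℤ[√-10] and disc(K) = 4d = -40.
disc(K) = -40 is not divisible by 173; 173 is unramified.
Legendre symbol by Euler's criterion: (-10/173) ≡ (-10)^86 ≡ 1 (mod 173), i.e. (-10/173) = 1.
d is a quadratic residue mod p, hence 173 splits in O_K.

split — (173) = 𝔭₁𝔭₂ with 𝔭₁ ≠ 𝔭₂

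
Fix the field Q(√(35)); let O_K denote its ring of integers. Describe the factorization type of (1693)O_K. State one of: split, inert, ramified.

1693 splits in O_K

35 mod 4 = 3, hence disc K = 4·35 = 140 and O_K = ℤ[√35].
Since gcd(1693, 140) = 1 the prime 1693 does not ramify.
Euler's criterion: 35^846 mod 1693 = 1. Thus (35|1693) = 1.
Legendre symbol 1 ⇒ 1693 is split.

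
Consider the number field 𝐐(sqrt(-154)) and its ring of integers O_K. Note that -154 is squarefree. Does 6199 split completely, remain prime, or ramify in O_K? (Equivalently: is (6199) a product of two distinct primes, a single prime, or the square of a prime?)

split

Since -154 ≢ 1 mod 4, the ring of integers is ℤ[√-154] with discriminant 4·(-154) = -616.
Since gcd(6199, -616) = 1 the prime 6199 does not ramify.
Compute (-154/6199) via Euler: 6045^((6199-1)/2) mod 6199 = 1, so (-154/6199) = 1.
(-154/6199) = 1, so 6199 splits.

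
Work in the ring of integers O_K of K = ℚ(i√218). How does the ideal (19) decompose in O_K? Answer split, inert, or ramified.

d = -218 ≡ 2 (mod 4), so O_K = ℤ[√-218] and disc(K) = 4d = -872.
Since gcd(19, -872) = 1 the prime 19 does not ramify.
(-218/19) = 10^9 mod 19 = 18, giving Legendre symbol -1.
Legendre symbol -1 ⇒ 19 is inert.

19 remains inert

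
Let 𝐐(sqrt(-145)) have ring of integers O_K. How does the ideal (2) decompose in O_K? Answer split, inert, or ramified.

-145 mod 4 = 3, hence disc K = 4·(-145) = -580 and O_K = ℤ[√-145].
Ramification test: 2 | -580. The prime 2 ramifies in K.

ramified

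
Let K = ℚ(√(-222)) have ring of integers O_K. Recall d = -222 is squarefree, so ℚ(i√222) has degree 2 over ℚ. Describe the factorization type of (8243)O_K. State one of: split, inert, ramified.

p is inert

Since -222 ≢ 1 mod 4, the ring of integers is ℤ[√-222] with discriminant 4·(-222) = -888.
disc(K) = -888 is not divisible by 8243; 8243 is unramified.
Legendre symbol by Euler's criterion: (-222/8243) ≡ (-222)^4121 ≡ 8242 (mod 8243), i.e. (-222/8243) = -1.
Legendre symbol -1 ⇒ 8243 is inert.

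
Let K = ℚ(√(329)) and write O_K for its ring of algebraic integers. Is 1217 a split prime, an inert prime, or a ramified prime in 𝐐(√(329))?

Since 329 ≡ 1 mod 4, the ring of integers is ℤ[(1+√329)/2] with discriminant 329.
disc(K) = 329 is not divisible by 1217; 1217 is unramified.
Euler's criterion: 329^608 mod 1217 = 1216. Thus (329|1217) = -1.
d is a non-residue mod p, hence 1217 remains inert in O_K.

inert — (1217) stays prime in O_K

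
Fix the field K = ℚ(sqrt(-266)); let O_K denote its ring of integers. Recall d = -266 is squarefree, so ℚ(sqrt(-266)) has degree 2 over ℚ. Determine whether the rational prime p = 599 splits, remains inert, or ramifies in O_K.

-266 mod 4 = 2, hence disc K = 4·(-266) = -1064 and O_K = ℤ[√-266].
599 ∤ -1064, so 599 is unramified.
Compute (-266/599) via Euler: 333^((599-1)/2) mod 599 = 1, so (-266/599) = 1.
(-266/599) = 1, so 599 splits.

split — (599) = 𝔭₁𝔭₂ with 𝔭₁ ≠ 𝔭₂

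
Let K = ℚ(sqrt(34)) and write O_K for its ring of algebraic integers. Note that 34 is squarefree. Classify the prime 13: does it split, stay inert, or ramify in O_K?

inert — (13) stays prime in O_K

34 mod 4 = 2, hence disc K = 4·34 = 136 and O_K = ℤ[√34].
disc(K) = 136 is not divisible by 13; 13 is unramified.
(34/13) = 8^6 mod 13 = 12, giving Legendre symbol -1.
(34/13) = -1, so 13 is inert.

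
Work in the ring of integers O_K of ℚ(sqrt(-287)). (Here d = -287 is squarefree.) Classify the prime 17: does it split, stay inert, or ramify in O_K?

split

d = -287 ≡ 1 (mod 4), so O_K = ℤ[(1+√-287)/2] and disc(K) = d = -287.
disc(K) = -287 is not divisible by 17; 17 is unramified.
(-287/17) = 2^8 mod 17 = 1, giving Legendre symbol 1.
(-287/17) = 1, so 17 splits.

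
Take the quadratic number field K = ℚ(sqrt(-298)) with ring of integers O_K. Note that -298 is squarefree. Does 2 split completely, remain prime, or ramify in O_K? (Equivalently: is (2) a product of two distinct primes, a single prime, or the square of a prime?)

ramified

Since -298 ≢ 1 mod 4, the ring of integers is ℤ[√-298] with discriminant 4·(-298) = -1192.
Ramification test: 2 | -1192. The prime 2 ramifies in K.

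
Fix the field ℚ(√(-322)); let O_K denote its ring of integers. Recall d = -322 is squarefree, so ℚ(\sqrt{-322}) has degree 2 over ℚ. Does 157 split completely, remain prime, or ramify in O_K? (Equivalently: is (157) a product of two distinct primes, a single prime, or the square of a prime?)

Since -322 ≢ 1 mod 4, the ring of integers is ℤ[√-322] with discriminant 4·(-322) = -1288.
disc(K) = -1288 is not divisible by 157; 157 is unramified.
Legendre symbol by Euler's criterion: (-322/157) ≡ (-322)^78 ≡ 156 (mod 157), i.e. (-322/157) = -1.
Legendre symbol -1 ⇒ 157 is inert.

inert — (157) stays prime in O_K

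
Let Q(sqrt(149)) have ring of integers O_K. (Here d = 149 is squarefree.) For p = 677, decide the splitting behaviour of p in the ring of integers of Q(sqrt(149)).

d = 149 ≡ 1 (mod 4), so O_K = ℤ[(1+√149)/2] and disc(K) = d = 149.
677 ∤ 149, so 677 is unramified.
Euler's criterion: 149^338 mod 677 = 1. Thus (149|677) = 1.
d is a quadratic residue mod p, hence 677 splits in O_K.

splits completely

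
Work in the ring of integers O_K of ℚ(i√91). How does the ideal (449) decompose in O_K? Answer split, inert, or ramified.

449 remains inert

d = -91 ≡ 1 (mod 4), so O_K = ℤ[(1+√-91)/2] and disc(K) = d = -91.
449 ∤ -91, so 449 is unramified.
Euler's criterion: (-91)^224 mod 449 = 448. Thus (-91|449) = -1.
(-91/449) = -1, so 449 is inert.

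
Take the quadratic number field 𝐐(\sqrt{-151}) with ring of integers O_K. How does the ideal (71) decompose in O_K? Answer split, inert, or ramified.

-151 mod 4 = 1, hence disc K = -151 and O_K = ℤ[(1+√-151)/2].
Since gcd(71, -151) = 1 the prime 71 does not ramify.
Legendre symbol by Euler's criterion: (-151/71) ≡ (-151)^35 ≡ 70 (mod 71), i.e. (-151/71) = -1.
d is a non-residue mod p, hence 71 remains inert in O_K.

inert — (71) stays prime in O_K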